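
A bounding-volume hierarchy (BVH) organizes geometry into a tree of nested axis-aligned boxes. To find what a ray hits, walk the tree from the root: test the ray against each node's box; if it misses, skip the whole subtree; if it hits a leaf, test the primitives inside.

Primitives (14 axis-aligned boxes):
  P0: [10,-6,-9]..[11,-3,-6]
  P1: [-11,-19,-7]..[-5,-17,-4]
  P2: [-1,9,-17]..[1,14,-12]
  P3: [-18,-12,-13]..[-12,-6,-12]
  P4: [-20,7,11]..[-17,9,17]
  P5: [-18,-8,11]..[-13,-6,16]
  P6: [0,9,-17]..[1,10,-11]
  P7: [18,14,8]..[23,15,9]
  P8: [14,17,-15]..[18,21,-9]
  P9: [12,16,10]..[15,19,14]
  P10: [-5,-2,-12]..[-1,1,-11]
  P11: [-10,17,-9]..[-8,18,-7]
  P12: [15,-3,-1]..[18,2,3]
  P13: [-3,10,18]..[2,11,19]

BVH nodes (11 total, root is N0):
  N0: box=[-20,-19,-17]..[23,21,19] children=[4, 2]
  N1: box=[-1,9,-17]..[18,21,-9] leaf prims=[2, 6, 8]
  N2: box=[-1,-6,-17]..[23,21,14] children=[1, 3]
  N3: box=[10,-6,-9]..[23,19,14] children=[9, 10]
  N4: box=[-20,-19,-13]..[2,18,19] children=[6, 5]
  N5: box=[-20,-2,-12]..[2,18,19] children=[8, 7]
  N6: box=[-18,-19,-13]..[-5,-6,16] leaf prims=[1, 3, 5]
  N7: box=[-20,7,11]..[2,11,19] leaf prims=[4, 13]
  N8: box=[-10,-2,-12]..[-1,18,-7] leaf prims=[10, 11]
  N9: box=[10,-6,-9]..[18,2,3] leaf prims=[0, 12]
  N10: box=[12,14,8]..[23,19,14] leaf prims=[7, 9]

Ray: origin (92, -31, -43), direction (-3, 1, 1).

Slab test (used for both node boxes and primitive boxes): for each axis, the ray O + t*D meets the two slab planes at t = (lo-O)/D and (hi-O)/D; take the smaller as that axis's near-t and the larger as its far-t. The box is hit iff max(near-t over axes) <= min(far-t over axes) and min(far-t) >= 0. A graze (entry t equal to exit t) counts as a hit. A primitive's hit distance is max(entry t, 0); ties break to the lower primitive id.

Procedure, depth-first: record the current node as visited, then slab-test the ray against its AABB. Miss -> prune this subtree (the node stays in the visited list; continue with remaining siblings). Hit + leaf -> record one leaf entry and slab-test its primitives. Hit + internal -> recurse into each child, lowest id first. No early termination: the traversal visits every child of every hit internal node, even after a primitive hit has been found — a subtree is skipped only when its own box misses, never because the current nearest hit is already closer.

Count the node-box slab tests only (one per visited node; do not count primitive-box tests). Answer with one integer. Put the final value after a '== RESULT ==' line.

Walk:
N0 x:[23,112/3] y:[12,52] z:[26,62] -> hit [26,112/3], descend [2, 4]
  N2 x:[23,31] y:[25,52] z:[26,57] -> hit [26,31], descend [1, 3]
    N1 x:[74/3,31] y:[40,52] z:[26,34] -> miss, prune
    N3 x:[23,82/3] y:[25,50] z:[34,57] -> miss, prune
  N4 x:[30,112/3] y:[12,49] z:[30,62] -> hit [30,112/3], descend [5, 6]
    N5 x:[30,112/3] y:[29,49] z:[31,62] -> hit [31,112/3], descend [7, 8]
      N7 x:[30,112/3] y:[38,42] z:[54,62] -> miss, prune
      N8 x:[31,34] y:[29,49] z:[31,36] -> hit [31,34] leaf, test {P10@t=31, P11(miss)}
    N6 x:[97/3,110/3] y:[12,25] z:[30,59] -> miss, prune

Visited [0, 2, 1, 3, 4, 5, 7, 8, 6]. Tests: 9 box, 1 leaf. Nearest: P10.

== RESULT ==
9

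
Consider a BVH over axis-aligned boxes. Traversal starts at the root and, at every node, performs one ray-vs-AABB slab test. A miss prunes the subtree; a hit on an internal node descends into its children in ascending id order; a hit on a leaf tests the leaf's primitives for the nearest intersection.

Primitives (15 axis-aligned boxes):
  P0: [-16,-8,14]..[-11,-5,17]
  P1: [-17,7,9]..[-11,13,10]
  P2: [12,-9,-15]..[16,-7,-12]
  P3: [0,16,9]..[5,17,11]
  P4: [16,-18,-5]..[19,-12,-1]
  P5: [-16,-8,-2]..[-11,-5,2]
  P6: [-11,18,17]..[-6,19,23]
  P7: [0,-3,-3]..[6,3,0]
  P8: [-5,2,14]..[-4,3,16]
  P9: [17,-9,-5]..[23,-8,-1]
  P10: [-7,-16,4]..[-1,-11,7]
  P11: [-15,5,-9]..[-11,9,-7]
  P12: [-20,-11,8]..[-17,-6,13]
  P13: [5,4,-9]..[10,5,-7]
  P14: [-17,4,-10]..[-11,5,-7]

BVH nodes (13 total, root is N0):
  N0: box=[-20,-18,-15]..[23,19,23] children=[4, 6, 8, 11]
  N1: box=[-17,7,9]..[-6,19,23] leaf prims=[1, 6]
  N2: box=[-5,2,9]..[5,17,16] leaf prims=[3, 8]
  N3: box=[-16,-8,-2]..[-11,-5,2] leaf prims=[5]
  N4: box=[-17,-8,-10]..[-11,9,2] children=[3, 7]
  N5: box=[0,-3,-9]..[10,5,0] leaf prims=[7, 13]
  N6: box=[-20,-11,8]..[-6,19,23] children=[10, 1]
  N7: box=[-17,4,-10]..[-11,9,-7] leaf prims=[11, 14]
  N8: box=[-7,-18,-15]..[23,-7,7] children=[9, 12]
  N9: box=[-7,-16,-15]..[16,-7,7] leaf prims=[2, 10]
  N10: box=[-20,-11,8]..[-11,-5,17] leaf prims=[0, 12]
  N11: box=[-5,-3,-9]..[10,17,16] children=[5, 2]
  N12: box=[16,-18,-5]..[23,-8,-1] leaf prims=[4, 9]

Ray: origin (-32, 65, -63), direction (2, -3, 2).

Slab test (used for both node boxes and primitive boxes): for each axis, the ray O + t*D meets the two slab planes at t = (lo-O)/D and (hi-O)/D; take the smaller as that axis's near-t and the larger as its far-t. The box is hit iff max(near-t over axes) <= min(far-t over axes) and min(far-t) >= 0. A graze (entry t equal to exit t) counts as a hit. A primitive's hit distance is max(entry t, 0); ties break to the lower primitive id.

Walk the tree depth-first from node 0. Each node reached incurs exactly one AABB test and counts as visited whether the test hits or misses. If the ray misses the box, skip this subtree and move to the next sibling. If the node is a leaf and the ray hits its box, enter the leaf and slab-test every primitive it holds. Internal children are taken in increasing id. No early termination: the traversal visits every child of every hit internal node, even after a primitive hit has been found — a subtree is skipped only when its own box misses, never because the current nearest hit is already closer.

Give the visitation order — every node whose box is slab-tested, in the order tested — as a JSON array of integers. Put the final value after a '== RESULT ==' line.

Trace the traversal:
N0 x:[6,55/2] y:[46/3,83/3] z:[24,43] -> hit [24,55/2], descend [4, 6, 8, 11]
  N4 x:[15/2,21/2] y:[56/3,73/3] z:[53/2,65/2] -> miss, prune
  N6 x:[6,13] y:[46/3,76/3] z:[71/2,43] -> miss, prune
  N8 x:[25/2,55/2] y:[24,83/3] z:[24,35] -> hit [24,55/2], descend [9, 12]
    N9 x:[25/2,24] y:[24,27] z:[24,35] -> hit [24,24] leaf, test {P2@t=24, P10(miss)}
    N12 x:[24,55/2] y:[73/3,83/3] z:[29,31] -> miss, prune
  N11 x:[27/2,21] y:[16,68/3] z:[27,79/2] -> miss, prune

Summary -> nodes [0, 4, 6, 8, 9, 12, 11]; box-tests=7; leaf-entries=1; first=P2

== RESULT ==
[0, 4, 6, 8, 9, 12, 11]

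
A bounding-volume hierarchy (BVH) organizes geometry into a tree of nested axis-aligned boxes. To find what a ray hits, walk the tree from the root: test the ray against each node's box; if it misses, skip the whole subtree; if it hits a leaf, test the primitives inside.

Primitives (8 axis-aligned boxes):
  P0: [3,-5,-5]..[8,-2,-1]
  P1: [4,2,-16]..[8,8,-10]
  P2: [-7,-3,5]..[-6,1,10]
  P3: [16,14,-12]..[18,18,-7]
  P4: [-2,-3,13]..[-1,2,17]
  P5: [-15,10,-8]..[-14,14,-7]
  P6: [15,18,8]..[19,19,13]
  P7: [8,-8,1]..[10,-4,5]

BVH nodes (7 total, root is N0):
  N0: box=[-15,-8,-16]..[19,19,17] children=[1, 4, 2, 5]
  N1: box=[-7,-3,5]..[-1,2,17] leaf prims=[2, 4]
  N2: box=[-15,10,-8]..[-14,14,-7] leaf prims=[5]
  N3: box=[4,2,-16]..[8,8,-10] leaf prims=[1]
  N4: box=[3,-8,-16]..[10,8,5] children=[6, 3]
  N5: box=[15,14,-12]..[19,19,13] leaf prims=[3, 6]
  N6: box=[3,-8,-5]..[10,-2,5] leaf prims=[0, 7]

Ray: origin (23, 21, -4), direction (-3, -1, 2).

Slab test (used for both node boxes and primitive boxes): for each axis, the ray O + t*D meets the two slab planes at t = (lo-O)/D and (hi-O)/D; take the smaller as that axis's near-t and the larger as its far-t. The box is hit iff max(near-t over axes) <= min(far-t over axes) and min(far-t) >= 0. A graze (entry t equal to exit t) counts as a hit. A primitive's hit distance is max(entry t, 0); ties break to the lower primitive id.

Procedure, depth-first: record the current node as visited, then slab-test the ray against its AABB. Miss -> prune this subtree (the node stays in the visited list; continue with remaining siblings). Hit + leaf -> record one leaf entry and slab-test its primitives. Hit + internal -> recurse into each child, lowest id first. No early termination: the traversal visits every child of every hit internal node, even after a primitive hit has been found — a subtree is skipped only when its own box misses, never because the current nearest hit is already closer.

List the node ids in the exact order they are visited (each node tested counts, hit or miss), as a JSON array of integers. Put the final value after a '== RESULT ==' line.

Trace the traversal:
N0 x:[4/3,38/3] y:[2,29] z:[-6,21/2] -> hit [2,21/2], descend [1, 2, 4, 5]
  N1 x:[8,10] y:[19,24] z:[9/2,21/2] -> miss, prune
  N2 x:[37/3,38/3] y:[7,11] z:[-2,-3/2] -> miss, prune
  N4 x:[13/3,20/3] y:[13,29] z:[-6,9/2] -> miss, prune
  N5 x:[4/3,8/3] y:[2,7] z:[-4,17/2] -> hit [2,8/3] leaf, test {P3(miss), P6(miss)}

order=[0, 1, 2, 4, 5]  |boxes|=5  |leaves|=1  hit=miss

== RESULT ==
[0, 1, 2, 4, 5]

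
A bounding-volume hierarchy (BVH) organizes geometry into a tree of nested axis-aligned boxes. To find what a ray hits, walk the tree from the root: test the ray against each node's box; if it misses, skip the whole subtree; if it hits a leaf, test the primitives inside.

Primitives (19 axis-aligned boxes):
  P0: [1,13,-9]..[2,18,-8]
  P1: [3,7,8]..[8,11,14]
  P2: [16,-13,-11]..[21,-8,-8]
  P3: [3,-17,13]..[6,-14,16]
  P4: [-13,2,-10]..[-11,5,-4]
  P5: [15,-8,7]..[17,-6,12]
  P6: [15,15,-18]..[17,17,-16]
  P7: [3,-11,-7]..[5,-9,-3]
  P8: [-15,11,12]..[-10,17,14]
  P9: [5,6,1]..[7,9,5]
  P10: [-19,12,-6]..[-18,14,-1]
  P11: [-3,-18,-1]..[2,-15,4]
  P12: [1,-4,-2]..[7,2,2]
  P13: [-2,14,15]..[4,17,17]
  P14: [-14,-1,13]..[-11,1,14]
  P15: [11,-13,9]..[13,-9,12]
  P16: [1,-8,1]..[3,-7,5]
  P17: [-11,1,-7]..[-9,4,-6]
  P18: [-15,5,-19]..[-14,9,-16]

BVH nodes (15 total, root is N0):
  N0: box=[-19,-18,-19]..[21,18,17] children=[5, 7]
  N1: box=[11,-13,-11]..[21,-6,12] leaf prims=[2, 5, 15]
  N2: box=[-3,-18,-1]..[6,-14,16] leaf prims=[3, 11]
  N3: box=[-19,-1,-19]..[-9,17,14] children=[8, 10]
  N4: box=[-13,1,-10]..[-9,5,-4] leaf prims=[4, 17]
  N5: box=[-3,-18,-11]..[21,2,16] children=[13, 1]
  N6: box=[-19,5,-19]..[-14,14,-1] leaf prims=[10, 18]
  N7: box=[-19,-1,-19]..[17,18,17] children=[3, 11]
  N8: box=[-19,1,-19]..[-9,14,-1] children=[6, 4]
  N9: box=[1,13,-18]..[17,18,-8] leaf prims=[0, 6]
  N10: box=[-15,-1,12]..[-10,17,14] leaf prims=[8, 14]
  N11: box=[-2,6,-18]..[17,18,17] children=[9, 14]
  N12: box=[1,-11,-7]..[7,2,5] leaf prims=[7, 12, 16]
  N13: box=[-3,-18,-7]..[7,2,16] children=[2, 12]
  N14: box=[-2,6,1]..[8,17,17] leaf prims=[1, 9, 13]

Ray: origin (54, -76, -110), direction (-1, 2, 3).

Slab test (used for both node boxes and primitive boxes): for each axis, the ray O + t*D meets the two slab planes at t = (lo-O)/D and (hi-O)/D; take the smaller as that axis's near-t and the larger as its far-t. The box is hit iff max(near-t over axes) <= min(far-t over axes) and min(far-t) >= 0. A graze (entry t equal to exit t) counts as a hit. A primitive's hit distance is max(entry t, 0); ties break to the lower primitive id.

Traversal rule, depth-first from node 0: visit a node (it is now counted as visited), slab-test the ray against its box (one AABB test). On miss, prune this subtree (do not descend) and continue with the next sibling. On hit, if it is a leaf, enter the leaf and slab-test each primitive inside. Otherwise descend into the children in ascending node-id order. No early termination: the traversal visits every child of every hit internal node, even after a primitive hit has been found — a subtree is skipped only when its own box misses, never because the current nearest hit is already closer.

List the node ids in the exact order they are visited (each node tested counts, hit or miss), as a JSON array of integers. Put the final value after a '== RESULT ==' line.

Trace the traversal:
N0 x:[33,73] y:[29,47] z:[91/3,127/3] -> hit [33,127/3], descend [5, 7]
  N5 x:[33,57] y:[29,39] z:[33,42] -> hit [33,39], descend [1, 13]
    N1 x:[33,43] y:[63/2,35] z:[33,122/3] -> hit [33,35] leaf, test {P2@t=33, P5(miss), P15(miss)}
    N13 x:[47,57] y:[29,39] z:[103/3,42] -> miss, prune
  N7 x:[37,73] y:[75/2,47] z:[91/3,127/3] -> hit [75/2,127/3], descend [3, 11]
    N3 x:[63,73] y:[75/2,93/2] z:[91/3,124/3] -> miss, prune
    N11 x:[37,56] y:[41,47] z:[92/3,127/3] -> hit [41,127/3], descend [9, 14]
      N9 x:[37,53] y:[89/2,47] z:[92/3,34] -> miss, prune
      N14 x:[46,56] y:[41,93/2] z:[37,127/3] -> miss, prune

9 AABB tests over nodes [0, 5, 1, 13, 7, 3, 11, 9, 14]; 1 leaf entered; closest P2.

== RESULT ==
[0, 5, 1, 13, 7, 3, 11, 9, 14]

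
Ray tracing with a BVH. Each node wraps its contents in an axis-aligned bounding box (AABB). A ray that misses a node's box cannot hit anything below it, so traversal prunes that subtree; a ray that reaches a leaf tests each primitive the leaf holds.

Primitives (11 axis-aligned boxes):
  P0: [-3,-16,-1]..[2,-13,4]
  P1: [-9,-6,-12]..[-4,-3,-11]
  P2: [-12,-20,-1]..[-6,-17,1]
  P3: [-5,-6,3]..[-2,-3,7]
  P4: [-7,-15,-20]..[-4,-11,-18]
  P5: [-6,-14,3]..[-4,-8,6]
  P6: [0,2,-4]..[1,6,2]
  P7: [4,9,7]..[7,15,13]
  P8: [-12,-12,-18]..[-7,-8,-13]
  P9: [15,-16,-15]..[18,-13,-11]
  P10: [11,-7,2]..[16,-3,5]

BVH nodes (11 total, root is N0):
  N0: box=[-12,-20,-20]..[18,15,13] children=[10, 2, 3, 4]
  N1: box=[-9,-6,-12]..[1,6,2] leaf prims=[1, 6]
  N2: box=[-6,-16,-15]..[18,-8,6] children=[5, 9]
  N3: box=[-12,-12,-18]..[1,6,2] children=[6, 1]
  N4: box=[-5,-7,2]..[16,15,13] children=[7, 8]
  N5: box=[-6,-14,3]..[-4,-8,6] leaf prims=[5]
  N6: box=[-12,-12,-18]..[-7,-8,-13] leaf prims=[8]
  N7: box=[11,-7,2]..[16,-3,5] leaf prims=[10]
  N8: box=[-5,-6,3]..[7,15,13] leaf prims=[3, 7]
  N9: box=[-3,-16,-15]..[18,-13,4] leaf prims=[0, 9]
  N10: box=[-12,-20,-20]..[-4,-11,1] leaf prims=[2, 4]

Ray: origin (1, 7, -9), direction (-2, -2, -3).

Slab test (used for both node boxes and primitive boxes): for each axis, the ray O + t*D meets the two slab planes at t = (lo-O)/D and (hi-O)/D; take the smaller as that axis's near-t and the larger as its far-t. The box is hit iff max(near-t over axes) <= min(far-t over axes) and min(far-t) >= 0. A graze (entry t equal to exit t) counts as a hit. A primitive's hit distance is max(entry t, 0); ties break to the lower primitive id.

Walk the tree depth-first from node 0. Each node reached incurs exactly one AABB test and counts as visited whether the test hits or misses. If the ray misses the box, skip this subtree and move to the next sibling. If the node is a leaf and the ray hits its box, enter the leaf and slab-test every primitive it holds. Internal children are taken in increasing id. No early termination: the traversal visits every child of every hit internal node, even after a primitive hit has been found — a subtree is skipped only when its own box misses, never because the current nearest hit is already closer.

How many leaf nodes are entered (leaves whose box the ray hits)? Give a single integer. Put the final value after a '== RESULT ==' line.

Trace the traversal:
N0 x:[-17/2,13/2] y:[-4,27/2] z:[-22/3,11/3] -> hit [-4,11/3], descend [2, 3, 4, 10]
  N2 x:[-17/2,7/2] y:[15/2,23/2] z:[-5,2] -> miss, prune
  N3 x:[0,13/2] y:[1/2,19/2] z:[-11/3,3] -> hit [1/2,3], descend [1, 6]
    N1 x:[0,5] y:[1/2,13/2] z:[-11/3,1] -> hit [1/2,1] leaf, test {P1(miss), P6(miss)}
    N6 x:[4,13/2] y:[15/2,19/2] z:[4/3,3] -> miss, prune
  N4 x:[-15/2,3] y:[-4,7] z:[-22/3,-11/3] -> miss, prune
  N10 x:[5/2,13/2] y:[9,27/2] z:[-10/3,11/3] -> miss, prune

order=[0, 2, 3, 1, 6, 4, 10]  |boxes|=7  |leaves|=1  hit=miss

== RESULT ==
1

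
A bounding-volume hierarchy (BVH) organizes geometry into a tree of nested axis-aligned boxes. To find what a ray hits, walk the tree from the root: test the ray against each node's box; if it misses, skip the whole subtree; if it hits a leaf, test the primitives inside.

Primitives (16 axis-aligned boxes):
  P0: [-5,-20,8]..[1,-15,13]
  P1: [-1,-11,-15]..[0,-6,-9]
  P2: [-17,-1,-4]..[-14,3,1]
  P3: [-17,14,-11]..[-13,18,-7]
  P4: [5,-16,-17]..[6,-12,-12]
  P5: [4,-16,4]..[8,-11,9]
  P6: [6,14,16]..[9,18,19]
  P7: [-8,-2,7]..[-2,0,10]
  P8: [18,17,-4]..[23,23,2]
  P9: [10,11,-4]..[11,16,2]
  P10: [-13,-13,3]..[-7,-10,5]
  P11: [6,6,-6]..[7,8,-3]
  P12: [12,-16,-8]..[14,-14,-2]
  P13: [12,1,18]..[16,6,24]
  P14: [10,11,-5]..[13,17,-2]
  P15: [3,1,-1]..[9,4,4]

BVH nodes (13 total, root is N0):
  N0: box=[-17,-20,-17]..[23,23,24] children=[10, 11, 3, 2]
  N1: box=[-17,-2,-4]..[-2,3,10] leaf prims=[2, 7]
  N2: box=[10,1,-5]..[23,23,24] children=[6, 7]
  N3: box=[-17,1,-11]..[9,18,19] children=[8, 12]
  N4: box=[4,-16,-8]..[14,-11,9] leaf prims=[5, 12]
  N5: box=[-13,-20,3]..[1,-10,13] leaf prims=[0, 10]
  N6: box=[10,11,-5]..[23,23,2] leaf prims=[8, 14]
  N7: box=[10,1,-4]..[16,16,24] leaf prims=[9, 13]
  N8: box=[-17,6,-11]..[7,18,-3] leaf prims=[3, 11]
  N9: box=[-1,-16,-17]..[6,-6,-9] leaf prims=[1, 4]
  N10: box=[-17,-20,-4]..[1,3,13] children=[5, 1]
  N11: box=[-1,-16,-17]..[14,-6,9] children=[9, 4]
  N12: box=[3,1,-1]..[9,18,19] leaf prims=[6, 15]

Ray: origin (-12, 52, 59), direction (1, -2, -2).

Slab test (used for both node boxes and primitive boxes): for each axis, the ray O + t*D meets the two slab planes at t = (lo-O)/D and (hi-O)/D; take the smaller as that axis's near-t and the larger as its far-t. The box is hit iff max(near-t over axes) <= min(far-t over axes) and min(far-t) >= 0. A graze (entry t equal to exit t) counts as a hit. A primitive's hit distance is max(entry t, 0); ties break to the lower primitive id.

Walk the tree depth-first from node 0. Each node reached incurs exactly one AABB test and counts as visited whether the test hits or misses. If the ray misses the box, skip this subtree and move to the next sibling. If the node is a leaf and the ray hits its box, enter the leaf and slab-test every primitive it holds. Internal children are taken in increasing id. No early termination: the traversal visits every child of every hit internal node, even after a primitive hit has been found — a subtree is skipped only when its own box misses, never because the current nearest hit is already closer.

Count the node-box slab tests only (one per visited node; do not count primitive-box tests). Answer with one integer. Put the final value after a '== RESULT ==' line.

Trace the traversal:
N0 x:[-5,35] y:[29/2,36] z:[35/2,38] -> hit [35/2,35], descend [2, 3, 10, 11]
  N2 x:[22,35] y:[29/2,51/2] z:[35/2,32] -> hit [22,51/2], descend [6, 7]
    N6 x:[22,35] y:[29/2,41/2] z:[57/2,32] -> miss, prune
    N7 x:[22,28] y:[18,51/2] z:[35/2,63/2] -> hit [22,51/2] leaf, test {P9(miss), P13(miss)}
  N3 x:[-5,21] y:[17,51/2] z:[20,35] -> hit [20,21], descend [8, 12]
    N8 x:[-5,19] y:[17,23] z:[31,35] -> miss, prune
    N12 x:[15,21] y:[17,51/2] z:[20,30] -> hit [20,21] leaf, test {P6(miss), P15(miss)}
  N10 x:[-5,13] y:[49/2,36] z:[23,63/2] -> miss, prune
  N11 x:[11,26] y:[29,34] z:[25,38] -> miss, prune

9 AABB tests over nodes [0, 2, 6, 7, 3, 8, 12, 10, 11]; 2 leaves entered; closest miss.

== RESULT ==
9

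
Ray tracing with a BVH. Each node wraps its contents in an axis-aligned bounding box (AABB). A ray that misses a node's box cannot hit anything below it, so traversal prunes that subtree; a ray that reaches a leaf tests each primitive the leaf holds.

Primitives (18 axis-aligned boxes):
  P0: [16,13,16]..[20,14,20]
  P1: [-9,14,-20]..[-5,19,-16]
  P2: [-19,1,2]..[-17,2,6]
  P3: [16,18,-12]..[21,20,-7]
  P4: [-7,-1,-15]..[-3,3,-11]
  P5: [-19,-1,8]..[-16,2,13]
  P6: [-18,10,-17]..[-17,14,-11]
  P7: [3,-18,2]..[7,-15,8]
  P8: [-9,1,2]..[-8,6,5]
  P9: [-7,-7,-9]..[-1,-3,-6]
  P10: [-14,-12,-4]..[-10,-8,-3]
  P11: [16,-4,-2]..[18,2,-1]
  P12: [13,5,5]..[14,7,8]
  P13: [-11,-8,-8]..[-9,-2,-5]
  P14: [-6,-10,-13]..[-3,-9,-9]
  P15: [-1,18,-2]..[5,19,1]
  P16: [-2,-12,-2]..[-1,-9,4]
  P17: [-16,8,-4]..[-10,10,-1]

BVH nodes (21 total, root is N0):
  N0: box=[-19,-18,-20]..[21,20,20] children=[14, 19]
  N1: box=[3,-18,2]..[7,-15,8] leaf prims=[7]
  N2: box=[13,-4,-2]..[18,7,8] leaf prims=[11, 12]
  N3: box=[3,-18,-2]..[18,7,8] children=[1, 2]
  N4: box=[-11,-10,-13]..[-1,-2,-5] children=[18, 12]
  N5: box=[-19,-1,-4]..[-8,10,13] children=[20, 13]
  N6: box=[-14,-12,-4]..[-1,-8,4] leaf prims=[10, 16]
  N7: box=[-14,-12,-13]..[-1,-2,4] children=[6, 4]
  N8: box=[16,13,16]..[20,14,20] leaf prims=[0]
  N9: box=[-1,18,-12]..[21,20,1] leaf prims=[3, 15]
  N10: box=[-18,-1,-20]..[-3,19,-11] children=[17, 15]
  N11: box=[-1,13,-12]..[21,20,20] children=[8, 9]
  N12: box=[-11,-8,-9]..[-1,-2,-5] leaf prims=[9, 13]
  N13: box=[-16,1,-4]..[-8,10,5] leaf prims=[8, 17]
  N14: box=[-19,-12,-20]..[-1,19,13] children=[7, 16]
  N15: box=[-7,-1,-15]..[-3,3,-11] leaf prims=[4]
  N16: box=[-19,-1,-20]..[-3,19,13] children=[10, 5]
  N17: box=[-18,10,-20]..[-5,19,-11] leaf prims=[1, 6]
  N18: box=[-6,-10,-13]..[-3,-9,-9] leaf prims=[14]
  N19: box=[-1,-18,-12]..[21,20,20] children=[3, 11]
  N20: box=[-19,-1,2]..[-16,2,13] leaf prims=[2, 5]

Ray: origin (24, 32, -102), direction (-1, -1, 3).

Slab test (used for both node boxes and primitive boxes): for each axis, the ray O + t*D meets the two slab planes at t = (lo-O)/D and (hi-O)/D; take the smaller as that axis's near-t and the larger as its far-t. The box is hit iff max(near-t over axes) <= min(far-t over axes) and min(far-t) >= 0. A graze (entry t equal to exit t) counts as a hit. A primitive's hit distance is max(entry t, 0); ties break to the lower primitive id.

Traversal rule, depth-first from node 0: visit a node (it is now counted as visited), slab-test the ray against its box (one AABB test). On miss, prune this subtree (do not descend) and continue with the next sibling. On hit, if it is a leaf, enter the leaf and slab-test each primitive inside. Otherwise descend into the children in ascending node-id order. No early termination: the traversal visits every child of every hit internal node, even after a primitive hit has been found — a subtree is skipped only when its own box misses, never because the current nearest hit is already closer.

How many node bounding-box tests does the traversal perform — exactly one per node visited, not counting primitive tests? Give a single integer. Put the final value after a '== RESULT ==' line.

Walk:
N0 x:[3,43] y:[12,50] z:[82/3,122/3] -> hit [82/3,122/3], descend [14, 19]
  N14 x:[25,43] y:[13,44] z:[82/3,115/3] -> hit [82/3,115/3], descend [7, 16]
    N7 x:[25,38] y:[34,44] z:[89/3,106/3] -> hit [34,106/3], descend [4, 6]
      N4 x:[25,35] y:[34,42] z:[89/3,97/3] -> miss, prune
      N6 x:[25,38] y:[40,44] z:[98/3,106/3] -> miss, prune
    N16 x:[27,43] y:[13,33] z:[82/3,115/3] -> hit [82/3,33], descend [5, 10]
      N5 x:[32,43] y:[22,33] z:[98/3,115/3] -> hit [98/3,33], descend [13, 20]
        N13 x:[32,40] y:[22,31] z:[98/3,107/3] -> miss, prune
        N20 x:[40,43] y:[30,33] z:[104/3,115/3] -> miss, prune
      N10 x:[27,42] y:[13,33] z:[82/3,91/3] -> hit [82/3,91/3], descend [15, 17]
        N15 x:[27,31] y:[29,33] z:[29,91/3] -> hit [29,91/3] leaf, test {P4@t=29}
        N17 x:[29,42] y:[13,22] z:[82/3,91/3] -> miss, prune
  N19 x:[3,25] y:[12,50] z:[30,122/3] -> miss, prune

13 AABB tests over nodes [0, 14, 7, 4, 6, 16, 5, 13, 20, 10, 15, 17, 19]; 1 leaf entered; closest P4.

== RESULT ==
13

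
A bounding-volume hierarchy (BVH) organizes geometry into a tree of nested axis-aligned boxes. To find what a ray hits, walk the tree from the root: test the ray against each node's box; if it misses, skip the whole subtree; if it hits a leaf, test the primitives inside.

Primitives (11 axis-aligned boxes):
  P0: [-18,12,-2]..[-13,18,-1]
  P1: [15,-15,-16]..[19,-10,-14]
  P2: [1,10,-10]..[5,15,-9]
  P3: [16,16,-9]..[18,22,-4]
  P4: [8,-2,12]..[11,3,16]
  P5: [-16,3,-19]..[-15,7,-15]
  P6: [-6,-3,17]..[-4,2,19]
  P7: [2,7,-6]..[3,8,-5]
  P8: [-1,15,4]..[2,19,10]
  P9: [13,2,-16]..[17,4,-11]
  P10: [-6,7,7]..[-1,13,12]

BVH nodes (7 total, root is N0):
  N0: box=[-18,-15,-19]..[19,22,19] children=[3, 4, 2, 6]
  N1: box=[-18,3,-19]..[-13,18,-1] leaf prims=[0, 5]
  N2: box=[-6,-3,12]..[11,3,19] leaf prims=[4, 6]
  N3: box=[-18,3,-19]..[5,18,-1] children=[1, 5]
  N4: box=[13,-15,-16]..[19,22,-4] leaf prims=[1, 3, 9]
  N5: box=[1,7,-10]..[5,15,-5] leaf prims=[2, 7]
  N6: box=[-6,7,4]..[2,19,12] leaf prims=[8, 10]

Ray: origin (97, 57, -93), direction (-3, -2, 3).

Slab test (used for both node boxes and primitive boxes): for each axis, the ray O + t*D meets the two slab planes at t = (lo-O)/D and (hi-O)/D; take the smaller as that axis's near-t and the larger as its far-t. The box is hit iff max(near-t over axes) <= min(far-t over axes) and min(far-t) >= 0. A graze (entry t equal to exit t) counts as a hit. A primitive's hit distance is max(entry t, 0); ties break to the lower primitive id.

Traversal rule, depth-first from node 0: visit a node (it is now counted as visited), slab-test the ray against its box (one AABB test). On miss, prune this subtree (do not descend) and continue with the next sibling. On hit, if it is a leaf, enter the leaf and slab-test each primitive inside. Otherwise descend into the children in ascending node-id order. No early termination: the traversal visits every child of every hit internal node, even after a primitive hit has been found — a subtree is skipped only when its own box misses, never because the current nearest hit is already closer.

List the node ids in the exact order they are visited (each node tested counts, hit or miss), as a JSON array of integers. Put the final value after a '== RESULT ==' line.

Trace the traversal:
N0 x:[26,115/3] y:[35/2,36] z:[74/3,112/3] -> hit [26,36], descend [2, 3, 4, 6]
  N2 x:[86/3,103/3] y:[27,30] z:[35,112/3] -> miss, prune
  N3 x:[92/3,115/3] y:[39/2,27] z:[74/3,92/3] -> miss, prune
  N4 x:[26,28] y:[35/2,36] z:[77/3,89/3] -> hit [26,28] leaf, test {P1(miss), P3(miss), P9@t=80/3}
  N6 x:[95/3,103/3] y:[19,25] z:[97/3,35] -> miss, prune

Visited [0, 2, 3, 4, 6]. Tests: 5 box, 1 leaf. Nearest: P9.

== RESULT ==
[0, 2, 3, 4, 6]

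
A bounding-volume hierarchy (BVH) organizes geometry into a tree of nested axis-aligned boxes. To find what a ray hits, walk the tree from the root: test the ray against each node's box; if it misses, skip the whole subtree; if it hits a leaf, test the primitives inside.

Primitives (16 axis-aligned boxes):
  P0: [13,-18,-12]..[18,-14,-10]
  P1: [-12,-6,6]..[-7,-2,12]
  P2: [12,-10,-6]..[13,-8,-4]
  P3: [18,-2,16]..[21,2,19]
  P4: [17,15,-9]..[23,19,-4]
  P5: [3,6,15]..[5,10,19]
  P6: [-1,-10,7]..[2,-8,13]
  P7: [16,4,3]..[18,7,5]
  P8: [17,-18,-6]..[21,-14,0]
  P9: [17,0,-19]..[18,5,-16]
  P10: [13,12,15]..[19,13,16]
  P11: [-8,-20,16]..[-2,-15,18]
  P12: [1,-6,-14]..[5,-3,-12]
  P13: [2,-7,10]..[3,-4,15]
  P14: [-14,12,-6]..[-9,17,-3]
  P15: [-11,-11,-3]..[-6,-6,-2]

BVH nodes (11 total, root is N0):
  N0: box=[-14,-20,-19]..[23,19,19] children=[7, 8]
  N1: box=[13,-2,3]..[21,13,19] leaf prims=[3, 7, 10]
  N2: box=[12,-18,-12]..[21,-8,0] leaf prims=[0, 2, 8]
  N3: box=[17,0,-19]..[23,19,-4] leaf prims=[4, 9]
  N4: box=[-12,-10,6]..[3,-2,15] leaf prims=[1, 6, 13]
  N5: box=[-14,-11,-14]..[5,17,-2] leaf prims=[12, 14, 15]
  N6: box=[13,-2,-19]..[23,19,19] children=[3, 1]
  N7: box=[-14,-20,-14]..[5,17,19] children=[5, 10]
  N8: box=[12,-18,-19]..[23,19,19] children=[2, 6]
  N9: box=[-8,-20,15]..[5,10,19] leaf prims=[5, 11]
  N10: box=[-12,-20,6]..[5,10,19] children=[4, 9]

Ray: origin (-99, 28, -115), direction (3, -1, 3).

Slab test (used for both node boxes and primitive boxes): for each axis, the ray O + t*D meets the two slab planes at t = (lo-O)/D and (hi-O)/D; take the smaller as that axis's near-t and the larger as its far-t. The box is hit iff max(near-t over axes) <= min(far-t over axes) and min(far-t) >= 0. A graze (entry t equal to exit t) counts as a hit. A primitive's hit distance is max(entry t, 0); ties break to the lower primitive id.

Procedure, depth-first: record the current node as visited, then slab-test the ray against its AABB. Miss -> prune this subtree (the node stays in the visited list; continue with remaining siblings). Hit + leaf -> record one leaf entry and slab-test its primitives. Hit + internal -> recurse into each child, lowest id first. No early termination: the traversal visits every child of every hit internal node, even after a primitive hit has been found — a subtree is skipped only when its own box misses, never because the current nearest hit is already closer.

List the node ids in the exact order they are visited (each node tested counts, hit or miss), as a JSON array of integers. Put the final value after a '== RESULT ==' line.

Walk:
N0 x:[85/3,122/3] y:[9,48] z:[32,134/3] -> hit [32,122/3], descend [7, 8]
  N7 x:[85/3,104/3] y:[11,48] z:[101/3,134/3] -> hit [101/3,104/3], descend [5, 10]
    N5 x:[85/3,104/3] y:[11,39] z:[101/3,113/3] -> hit [101/3,104/3] leaf, test {P12@t=101/3, P14(miss), P15(miss)}
    N10 x:[29,104/3] y:[18,48] z:[121/3,134/3] -> miss, prune
  N8 x:[37,122/3] y:[9,46] z:[32,134/3] -> hit [37,122/3], descend [2, 6]
    N2 x:[37,40] y:[36,46] z:[103/3,115/3] -> hit [37,115/3] leaf, test {P0(miss), P2@t=37, P8(miss)}
    N6 x:[112/3,122/3] y:[9,30] z:[32,134/3] -> miss, prune

Visited [0, 7, 5, 10, 8, 2, 6]. Tests: 7 box, 2 leaf. Nearest: P12.

== RESULT ==
[0, 7, 5, 10, 8, 2, 6]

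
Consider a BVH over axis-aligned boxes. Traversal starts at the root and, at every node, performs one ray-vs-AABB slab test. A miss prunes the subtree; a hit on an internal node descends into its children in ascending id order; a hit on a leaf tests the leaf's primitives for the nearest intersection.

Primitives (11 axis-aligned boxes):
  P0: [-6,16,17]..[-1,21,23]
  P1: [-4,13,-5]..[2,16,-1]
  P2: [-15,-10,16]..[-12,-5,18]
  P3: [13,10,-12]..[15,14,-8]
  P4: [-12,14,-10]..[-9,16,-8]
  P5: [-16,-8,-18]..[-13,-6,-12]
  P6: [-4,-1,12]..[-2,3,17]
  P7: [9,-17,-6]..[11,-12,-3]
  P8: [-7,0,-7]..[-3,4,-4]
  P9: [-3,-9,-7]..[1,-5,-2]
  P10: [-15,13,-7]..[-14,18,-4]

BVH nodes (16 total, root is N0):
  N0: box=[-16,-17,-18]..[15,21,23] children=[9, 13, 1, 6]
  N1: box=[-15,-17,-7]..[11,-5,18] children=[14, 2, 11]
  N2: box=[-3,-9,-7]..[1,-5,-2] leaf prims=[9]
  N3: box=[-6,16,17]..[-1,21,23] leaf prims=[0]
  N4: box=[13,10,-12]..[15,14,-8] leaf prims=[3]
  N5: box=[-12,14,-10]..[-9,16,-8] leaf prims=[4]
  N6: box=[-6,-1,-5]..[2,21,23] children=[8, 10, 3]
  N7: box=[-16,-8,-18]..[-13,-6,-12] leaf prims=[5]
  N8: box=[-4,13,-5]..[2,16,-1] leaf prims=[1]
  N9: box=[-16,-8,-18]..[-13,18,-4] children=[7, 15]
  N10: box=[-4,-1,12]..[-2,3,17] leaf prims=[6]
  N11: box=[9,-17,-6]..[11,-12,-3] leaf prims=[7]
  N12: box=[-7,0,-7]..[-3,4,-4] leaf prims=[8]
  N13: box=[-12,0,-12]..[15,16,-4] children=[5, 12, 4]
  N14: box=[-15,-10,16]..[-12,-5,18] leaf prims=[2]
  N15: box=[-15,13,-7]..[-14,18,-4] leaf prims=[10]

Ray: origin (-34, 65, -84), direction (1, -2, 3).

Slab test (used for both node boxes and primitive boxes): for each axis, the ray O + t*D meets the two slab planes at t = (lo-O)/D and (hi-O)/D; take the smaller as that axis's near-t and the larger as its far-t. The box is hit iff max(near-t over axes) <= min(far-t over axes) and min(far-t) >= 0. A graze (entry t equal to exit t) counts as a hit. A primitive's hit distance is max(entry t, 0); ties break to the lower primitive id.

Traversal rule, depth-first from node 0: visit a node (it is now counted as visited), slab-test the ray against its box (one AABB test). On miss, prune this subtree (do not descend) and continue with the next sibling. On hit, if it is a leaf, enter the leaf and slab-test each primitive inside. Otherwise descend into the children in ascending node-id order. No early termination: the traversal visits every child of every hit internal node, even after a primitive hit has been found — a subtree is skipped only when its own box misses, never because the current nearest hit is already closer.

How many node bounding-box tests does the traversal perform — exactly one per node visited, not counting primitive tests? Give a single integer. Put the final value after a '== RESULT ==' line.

Trace the traversal:
N0 x:[18,49] y:[22,41] z:[22,107/3] -> hit [22,107/3], descend [1, 6, 9, 13]
  N1 x:[19,45] y:[35,41] z:[77/3,34] -> miss, prune
  N6 x:[28,36] y:[22,33] z:[79/3,107/3] -> hit [28,33], descend [3, 8, 10]
    N3 x:[28,33] y:[22,49/2] z:[101/3,107/3] -> miss, prune
    N8 x:[30,36] y:[49/2,26] z:[79/3,83/3] -> miss, prune
    N10 x:[30,32] y:[31,33] z:[32,101/3] -> hit [32,32] leaf, test {P6@t=32}
  N9 x:[18,21] y:[47/2,73/2] z:[22,80/3] -> miss, prune
  N13 x:[22,49] y:[49/2,65/2] z:[24,80/3] -> hit [49/2,80/3], descend [4, 5, 12]
    N4 x:[47,49] y:[51/2,55/2] z:[24,76/3] -> miss, prune
    N5 x:[22,25] y:[49/2,51/2] z:[74/3,76/3] -> hit [74/3,25] leaf, test {P4@t=74/3}
    N12 x:[27,31] y:[61/2,65/2] z:[77/3,80/3] -> miss, prune

Summary -> nodes [0, 1, 6, 3, 8, 10, 9, 13, 4, 5, 12]; box-tests=11; leaf-entries=2; first=P4

== RESULT ==
11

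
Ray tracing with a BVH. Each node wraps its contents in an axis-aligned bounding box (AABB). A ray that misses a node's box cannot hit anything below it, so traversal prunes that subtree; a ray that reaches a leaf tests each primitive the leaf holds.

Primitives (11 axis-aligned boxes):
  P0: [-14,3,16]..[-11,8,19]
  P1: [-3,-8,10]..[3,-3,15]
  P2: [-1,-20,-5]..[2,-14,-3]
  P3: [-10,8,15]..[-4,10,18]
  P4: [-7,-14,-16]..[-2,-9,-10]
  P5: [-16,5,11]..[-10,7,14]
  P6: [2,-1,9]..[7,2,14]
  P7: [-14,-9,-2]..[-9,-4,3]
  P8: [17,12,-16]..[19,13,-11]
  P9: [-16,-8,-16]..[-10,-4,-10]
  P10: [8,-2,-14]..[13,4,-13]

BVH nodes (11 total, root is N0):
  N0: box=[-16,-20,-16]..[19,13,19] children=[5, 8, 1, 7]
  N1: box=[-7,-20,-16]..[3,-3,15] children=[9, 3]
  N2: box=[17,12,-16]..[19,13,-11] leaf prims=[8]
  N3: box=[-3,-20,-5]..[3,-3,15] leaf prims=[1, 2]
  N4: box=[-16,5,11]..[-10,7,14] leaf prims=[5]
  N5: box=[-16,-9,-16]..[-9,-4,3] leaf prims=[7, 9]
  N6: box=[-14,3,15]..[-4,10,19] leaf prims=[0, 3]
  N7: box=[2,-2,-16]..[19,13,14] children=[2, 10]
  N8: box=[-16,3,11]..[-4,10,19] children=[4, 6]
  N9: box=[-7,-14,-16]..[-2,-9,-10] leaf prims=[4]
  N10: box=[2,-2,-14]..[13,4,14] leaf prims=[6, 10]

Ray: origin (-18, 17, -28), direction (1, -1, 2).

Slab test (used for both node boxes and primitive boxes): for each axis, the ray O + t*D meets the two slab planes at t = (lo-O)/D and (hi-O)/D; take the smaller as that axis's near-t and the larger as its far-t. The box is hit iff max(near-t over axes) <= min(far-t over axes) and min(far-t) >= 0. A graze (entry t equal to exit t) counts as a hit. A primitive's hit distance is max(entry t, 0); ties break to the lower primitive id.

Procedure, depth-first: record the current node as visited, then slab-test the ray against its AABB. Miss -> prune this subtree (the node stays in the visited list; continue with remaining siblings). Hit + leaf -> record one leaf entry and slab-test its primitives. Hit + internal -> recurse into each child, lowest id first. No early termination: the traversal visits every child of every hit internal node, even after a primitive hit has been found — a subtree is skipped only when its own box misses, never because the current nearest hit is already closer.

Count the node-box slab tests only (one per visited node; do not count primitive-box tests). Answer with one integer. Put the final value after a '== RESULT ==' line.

Traverse from the root:
N0 x:[2,37] y:[4,37] z:[6,47/2] -> hit [6,47/2], descend [1, 5, 7, 8]
  N1 x:[11,21] y:[20,37] z:[6,43/2] -> hit [20,21], descend [3, 9]
    N3 x:[15,21] y:[20,37] z:[23/2,43/2] -> hit [20,21] leaf, test {P1@t=20, P2(miss)}
    N9 x:[11,16] y:[26,31] z:[6,9] -> miss, prune
  N5 x:[2,9] y:[21,26] z:[6,31/2] -> miss, prune
  N7 x:[20,37] y:[4,19] z:[6,21] -> miss, prune
  N8 x:[2,14] y:[7,14] z:[39/2,47/2] -> miss, prune

Summary -> nodes [0, 1, 3, 9, 5, 7, 8]; box-tests=7; leaf-entries=1; first=P1

== RESULT ==
7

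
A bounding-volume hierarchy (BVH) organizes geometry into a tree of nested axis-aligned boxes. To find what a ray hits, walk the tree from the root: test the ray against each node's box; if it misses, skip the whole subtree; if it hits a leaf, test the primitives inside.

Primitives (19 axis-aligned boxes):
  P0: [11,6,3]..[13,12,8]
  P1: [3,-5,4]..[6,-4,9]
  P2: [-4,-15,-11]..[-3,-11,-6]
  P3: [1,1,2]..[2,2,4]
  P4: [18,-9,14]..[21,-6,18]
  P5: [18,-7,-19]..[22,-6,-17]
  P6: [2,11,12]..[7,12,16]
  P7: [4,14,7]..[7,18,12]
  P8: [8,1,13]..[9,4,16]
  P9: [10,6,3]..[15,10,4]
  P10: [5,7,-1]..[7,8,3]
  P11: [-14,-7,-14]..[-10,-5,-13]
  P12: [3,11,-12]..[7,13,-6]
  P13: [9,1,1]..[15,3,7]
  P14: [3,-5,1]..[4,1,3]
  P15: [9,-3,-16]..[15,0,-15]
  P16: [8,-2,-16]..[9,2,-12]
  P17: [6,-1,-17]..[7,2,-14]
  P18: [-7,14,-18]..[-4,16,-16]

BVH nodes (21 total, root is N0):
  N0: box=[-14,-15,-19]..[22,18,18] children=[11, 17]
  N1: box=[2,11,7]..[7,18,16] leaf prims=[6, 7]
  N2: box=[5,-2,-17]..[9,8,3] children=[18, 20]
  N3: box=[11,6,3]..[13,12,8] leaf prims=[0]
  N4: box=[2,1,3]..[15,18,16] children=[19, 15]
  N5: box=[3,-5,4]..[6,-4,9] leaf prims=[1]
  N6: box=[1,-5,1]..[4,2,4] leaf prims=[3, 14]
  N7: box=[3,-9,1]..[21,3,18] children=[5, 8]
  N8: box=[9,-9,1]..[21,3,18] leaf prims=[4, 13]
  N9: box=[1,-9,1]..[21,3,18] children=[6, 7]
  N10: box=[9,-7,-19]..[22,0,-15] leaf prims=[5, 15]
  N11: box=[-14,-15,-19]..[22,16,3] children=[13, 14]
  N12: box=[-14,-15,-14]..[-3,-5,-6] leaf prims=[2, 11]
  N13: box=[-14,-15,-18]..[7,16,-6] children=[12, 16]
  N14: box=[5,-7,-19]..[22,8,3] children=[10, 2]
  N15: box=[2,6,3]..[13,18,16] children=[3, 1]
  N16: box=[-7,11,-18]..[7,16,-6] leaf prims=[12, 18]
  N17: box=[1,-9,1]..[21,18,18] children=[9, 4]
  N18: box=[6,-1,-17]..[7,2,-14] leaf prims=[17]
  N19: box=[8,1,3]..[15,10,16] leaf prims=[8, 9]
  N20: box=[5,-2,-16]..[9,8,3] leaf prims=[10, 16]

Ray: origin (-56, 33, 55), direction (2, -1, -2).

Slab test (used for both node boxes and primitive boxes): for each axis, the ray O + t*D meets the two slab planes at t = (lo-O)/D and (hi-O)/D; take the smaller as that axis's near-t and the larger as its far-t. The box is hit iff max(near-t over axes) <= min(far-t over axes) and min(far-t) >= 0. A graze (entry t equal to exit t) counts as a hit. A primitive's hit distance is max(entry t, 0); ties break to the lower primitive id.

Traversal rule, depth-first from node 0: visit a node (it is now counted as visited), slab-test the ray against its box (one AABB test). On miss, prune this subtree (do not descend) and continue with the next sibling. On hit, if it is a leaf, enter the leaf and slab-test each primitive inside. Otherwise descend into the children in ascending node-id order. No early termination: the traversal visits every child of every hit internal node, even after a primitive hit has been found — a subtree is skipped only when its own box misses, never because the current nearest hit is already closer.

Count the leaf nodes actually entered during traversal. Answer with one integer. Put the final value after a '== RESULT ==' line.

Traverse from the root:
N0 x:[21,39] y:[15,48] z:[37/2,37] -> hit [21,37], descend [11, 17]
  N11 x:[21,39] y:[17,48] z:[26,37] -> hit [26,37], descend [13, 14]
    N13 x:[21,63/2] y:[17,48] z:[61/2,73/2] -> hit [61/2,63/2], descend [12, 16]
      N12 x:[21,53/2] y:[38,48] z:[61/2,69/2] -> miss, prune
      N16 x:[49/2,63/2] y:[17,22] z:[61/2,73/2] -> miss, prune
    N14 x:[61/2,39] y:[25,40] z:[26,37] -> hit [61/2,37], descend [2, 10]
      N2 x:[61/2,65/2] y:[25,35] z:[26,36] -> hit [61/2,65/2], descend [18, 20]
        N18 x:[31,63/2] y:[31,34] z:[69/2,36] -> miss, prune
        N20 x:[61/2,65/2] y:[25,35] z:[26,71/2] -> hit [61/2,65/2] leaf, test {P10(miss), P16(miss)}
      N10 x:[65/2,39] y:[33,40] z:[35,37] -> hit [35,37] leaf, test {P5(miss), P15@t=35}
  N17 x:[57/2,77/2] y:[15,42] z:[37/2,27] -> miss, prune

11 AABB tests over nodes [0, 11, 13, 12, 16, 14, 2, 18, 20, 10, 17]; 2 leaves entered; closest P15.

== RESULT ==
2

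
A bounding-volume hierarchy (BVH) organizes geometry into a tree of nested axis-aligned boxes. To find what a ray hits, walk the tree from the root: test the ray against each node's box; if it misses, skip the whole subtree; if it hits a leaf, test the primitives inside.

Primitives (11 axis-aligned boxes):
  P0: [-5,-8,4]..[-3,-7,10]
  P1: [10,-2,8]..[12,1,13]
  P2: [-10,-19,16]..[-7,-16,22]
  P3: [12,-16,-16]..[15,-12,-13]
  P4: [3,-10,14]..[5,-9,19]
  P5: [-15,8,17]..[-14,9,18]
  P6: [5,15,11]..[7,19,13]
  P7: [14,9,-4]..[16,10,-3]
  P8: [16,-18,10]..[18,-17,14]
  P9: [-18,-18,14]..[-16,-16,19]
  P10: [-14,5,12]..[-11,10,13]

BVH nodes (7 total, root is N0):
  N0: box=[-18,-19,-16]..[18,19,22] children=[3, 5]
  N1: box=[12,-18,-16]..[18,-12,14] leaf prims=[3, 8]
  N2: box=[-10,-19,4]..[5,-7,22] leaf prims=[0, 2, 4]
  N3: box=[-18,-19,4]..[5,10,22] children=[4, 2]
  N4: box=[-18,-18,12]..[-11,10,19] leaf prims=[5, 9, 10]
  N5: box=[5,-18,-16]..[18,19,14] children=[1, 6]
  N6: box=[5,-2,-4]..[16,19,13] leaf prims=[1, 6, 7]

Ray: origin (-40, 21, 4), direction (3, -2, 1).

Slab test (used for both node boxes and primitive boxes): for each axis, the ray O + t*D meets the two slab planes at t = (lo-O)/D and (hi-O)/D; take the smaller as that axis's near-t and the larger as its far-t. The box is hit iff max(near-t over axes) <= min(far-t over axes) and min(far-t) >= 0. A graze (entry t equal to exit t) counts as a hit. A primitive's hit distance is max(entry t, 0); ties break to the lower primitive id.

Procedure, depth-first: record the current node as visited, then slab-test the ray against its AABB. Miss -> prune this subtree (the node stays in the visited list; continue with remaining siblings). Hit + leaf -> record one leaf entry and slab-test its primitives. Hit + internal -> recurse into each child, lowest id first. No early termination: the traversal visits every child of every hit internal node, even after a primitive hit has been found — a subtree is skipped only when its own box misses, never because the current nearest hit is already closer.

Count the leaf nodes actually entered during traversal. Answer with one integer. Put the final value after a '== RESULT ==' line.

Trace the traversal:
N0 x:[22/3,58/3] y:[1,20] z:[-20,18] -> hit [22/3,18], descend [3, 5]
  N3 x:[22/3,15] y:[11/2,20] z:[0,18] -> hit [22/3,15], descend [2, 4]
    N2 x:[10,15] y:[14,20] z:[0,18] -> hit [14,15] leaf, test {P0(miss), P2(miss), P4@t=15}
    N4 x:[22/3,29/3] y:[11/2,39/2] z:[8,15] -> hit [8,29/3] leaf, test {P5(miss), P9(miss), P10(miss)}
  N5 x:[15,58/3] y:[1,39/2] z:[-20,10] -> miss, prune

Visited [0, 3, 2, 4, 5]. Tests: 5 box, 2 leaf. Nearest: P4.

== RESULT ==
2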